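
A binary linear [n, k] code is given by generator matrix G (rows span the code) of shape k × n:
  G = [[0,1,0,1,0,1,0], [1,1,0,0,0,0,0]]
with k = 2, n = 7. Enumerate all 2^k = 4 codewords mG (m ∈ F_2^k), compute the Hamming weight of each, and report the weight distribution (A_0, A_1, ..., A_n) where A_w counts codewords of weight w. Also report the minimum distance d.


Weight distribution: A_0 = 1, A_2 = 1, A_3 = 2. Minimum distance d = 2.

Enumerate all 2^2 = 4 messages m ∈ F_2^2.
For each, compute codeword c = mG in F_2^7, then tally its weight.
  m = 00 → c = 0000000, weight = 0.
  m = 10 → c = 0101010, weight = 3.
  m = 01 → c = 1100000, weight = 2.
  m = 11 → c = 1001010, weight = 3.
Tally weights:
  weight 0: 1 codewords.
  weight 2: 1 codewords.
  weight 3: 2 codewords.
Minimum distance d = smallest w > 0 with A_w > 0 = 2.
Sanity: Σ A_w = 4 = 2^2 = 4 ✓.


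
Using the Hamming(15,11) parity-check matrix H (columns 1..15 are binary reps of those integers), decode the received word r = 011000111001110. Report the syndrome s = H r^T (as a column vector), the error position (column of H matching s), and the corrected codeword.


s = (1, 0, 0, 0)^T, error position = 8, corrected codeword c = 011000101001110

Compute s = H r^T mod 2 one row at a time:
  s_1 = 1 + 1 + 0 + 0 + 1 + 1 + 1 + 0 = 5 ≡ 1 (mod 2).
  s_2 = 0 + 0 + 0 + 1 + 1 + 1 + 1 + 0 = 4 ≡ 0 (mod 2).
  s_3 = 1 + 1 + 0 + 1 + 0 + 0 + 1 + 0 = 4 ≡ 0 (mod 2).
  s_4 = 0 + 1 + 0 + 1 + 1 + 0 + 1 + 0 = 4 ≡ 0 (mod 2).
s = (1, 0, 0, 0)^T — this equals column 8 of H (binary 1000), so error is at position 8.
Correct: flip bit 8 of r = 011000111001110 to get c = 011000101001110.


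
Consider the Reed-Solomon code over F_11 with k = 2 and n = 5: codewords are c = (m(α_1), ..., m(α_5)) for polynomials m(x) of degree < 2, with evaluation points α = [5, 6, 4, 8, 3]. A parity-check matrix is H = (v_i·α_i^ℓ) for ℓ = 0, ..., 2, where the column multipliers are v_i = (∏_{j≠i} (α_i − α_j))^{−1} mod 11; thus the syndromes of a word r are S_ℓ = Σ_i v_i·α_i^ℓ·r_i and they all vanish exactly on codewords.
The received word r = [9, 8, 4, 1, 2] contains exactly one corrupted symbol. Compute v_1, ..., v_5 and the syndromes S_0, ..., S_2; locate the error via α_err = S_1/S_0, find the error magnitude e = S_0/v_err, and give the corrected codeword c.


S = (6, 8, 7), error at position 1, error magnitude e = 3, c = [6, 8, 4, 1, 2].

Step 1: column multipliers v_i = (∏_{j≠i}(α_i − α_j))^{−1} mod 11.
  i = 1 (α = 5): (5−6)(5−4)(5−8)(5−3) = (−1)·1·(−3)·2 = 6 ≡ 6, so v_1 = 6^{−1} = 2 (mod 11).
  i = 2 (α = 6): (6−5)(6−4)(6−8)(6−3) = 1·2·(−2)·3 = −12 ≡ 10, so v_2 = 10^{−1} = 10 (mod 11).
  i = 3 (α = 4): (4−5)(4−6)(4−8)(4−3) = (−1)·(−2)·(−4)·1 = −8 ≡ 3, so v_3 = 3^{−1} = 4 (mod 11).
  i = 4 (α = 8): (8−5)(8−6)(8−4)(8−3) = 3·2·4·5 = 120 ≡ 10, so v_4 = 10^{−1} = 10 (mod 11).
  i = 5 (α = 3): (3−5)(3−6)(3−4)(3−8) = (−2)·(−3)·(−1)·(−5) = 30 ≡ 8, so v_5 = 8^{−1} = 7 (mod 11).
  v = [2, 10, 4, 10, 7].
Step 2: syndromes of r = [9, 8, 4, 1, 2] (all sums mod 11).
  S_0 = Σ v_i r_i = 2·9 + 10·8 + 4·4 + 10·1 + 7·2 = 138 ≡ 6.
  S_1 = Σ v_i α_i r_i = 2·5·9 + 10·6·8 + 4·4·4 + 10·8·1 + 7·3·2 = 756 ≡ 8.
  α_i^2 mod 11 = [3, 3, 5, 9, 9].
  S_2 = Σ v_i α_i^2 r_i = 2·3·9 + 10·3·8 + 4·5·4 + 10·9·1 + 7·9·2 = 590 ≡ 7.
  S = (6, 8, 7) ≠ 0, so r is not a codeword (an error is present).
Step 3: locate the error. For a single error e at position i, S_ℓ = v_i·e·α_i^ℓ, so α_err = S_1/S_0.
  S_0^{−1} = 6^{−1} = 2 (mod 11), so α_err = 8·2 = 16 ≡ 5 = α_1. Error position i = 1.
  Consistency check: S_2/S_1 = 7·7 = 49 ≡ 5 = α_err ✓ (single-error assumption holds).
Step 4: error magnitude e = S_0/v_1 = S_0·∏_{j≠1}(α_1 − α_j) = 6·6 = 36 ≡ 3 (mod 11).
Step 5: correct position 1: c_1 = r_1 − e = 9 − 3 ≡ 6 (mod 11). Hence c = [6, 8, 4, 1, 2].
  Check: interpolating c through the α_i gives m(x) = 7 + 2·x (degree < 2) with m(α_i) = c_i for every i, so c is indeed a codeword.


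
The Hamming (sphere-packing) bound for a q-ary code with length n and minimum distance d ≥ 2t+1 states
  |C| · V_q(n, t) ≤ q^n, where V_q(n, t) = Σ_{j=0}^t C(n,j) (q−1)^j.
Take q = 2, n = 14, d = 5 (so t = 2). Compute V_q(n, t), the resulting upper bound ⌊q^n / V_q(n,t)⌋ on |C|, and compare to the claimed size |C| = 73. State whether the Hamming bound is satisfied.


V_q(n, t) = 106, q^n = 16384, Hamming bound = 154, |C| = 73 ≤ bound (satisfied).

Step 1: Compute V_q(n, t) = Σ_{j=0}^2 C(n, j) (q−1)^j.
  j = 0: C(14,0)·(1)^0 = 1·1 = 1.
  j = 1: C(14,1)·(1)^1 = 14·1 = 14.
  j = 2: C(14,2)·(1)^2 = 91·1 = 91.
  V_q(n, t) = 1 + 14 + 91 = 106.
Step 2: q^n = 2^14 = 16384.
Step 3: Hamming bound ⌊q^n / V_q(n,t)⌋ = ⌊16384/106⌋ = 154.
Step 4: Compare |C| = 73 to 154: satisfied.
The claimed |C| lies below the Hamming bound.


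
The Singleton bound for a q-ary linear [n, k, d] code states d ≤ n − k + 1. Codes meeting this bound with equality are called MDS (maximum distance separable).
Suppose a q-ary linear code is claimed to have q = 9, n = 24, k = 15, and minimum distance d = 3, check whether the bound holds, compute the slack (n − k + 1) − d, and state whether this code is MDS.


Singleton RHS = n − k + 1 = 10, slack = 7, bound satisfied, not MDS.

Singleton bound: d ≤ n − k + 1.
Here n = 24, k = 15, so n − k + 1 = 10.
Given d = 3, check d ≤ 10: YES.
Slack = (n − k + 1) − d = 7.
The code is NOT MDS (slack = 7 > 0).
Description: the claimed parameters are [24, 15, 3]_9; such a code would be non-MDS.


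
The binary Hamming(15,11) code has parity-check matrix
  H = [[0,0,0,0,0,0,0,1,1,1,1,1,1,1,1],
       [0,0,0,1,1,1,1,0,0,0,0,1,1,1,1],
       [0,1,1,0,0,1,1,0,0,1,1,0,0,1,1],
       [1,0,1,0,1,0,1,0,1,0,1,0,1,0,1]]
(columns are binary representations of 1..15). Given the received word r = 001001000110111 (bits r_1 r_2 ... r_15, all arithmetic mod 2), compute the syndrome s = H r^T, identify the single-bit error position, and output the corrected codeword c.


s = (1, 0, 0, 0)^T, error position = 8, corrected codeword c = 001001010110111

Compute s = H r^T mod 2 one row at a time:
  s_1 = 0 + 0 + 1 + 1 + 0 + 1 + 1 + 1 = 5 ≡ 1 (mod 2).
  s_2 = 0 + 0 + 1 + 0 + 0 + 1 + 1 + 1 = 4 ≡ 0 (mod 2).
  s_3 = 0 + 1 + 1 + 0 + 1 + 1 + 1 + 1 = 6 ≡ 0 (mod 2).
  s_4 = 0 + 1 + 0 + 0 + 0 + 1 + 1 + 1 = 4 ≡ 0 (mod 2).
s = (1, 0, 0, 0)^T — this equals column 8 of H (binary 1000), so error is at position 8.
Correct: flip bit 8 of r = 001001000110111 to get c = 001001010110111.


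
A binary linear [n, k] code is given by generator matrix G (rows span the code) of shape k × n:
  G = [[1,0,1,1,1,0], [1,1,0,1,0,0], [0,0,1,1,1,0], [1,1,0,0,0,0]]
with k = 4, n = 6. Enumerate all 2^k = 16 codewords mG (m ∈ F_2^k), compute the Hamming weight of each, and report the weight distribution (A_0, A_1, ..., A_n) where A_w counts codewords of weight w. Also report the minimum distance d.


Weight distribution: A_0 = 1, A_1 = 3, A_2 = 4, A_3 = 4, A_4 = 3, A_5 = 1. Minimum distance d = 1.

Enumerate all 2^4 = 16 messages m ∈ F_2^4.
For each, compute codeword c = mG in F_2^6, then tally its weight.
  m = 0000 → c = 000000, weight = 0.
  m = 1000 → c = 101110, weight = 4.
  m = 0100 → c = 110100, weight = 3.
  m = 1100 → c = 011010, weight = 3.
  m = 0010 → c = 001110, weight = 3.
  m = 1010 → c = 100000, weight = 1.
  m = 0110 → c = 111010, weight = 4.
  m = 1110 → c = 010100, weight = 2.
  m = 0001 → c = 110000, weight = 2.
  m = 1001 → c = 011110, weight = 4.
  m = 0101 → c = 000100, weight = 1.
  m = 1101 → c = 101010, weight = 3.
  m = 0011 → c = 111110, weight = 5.
  m = 1011 → c = 010000, weight = 1.
  m = 0111 → c = 001010, weight = 2.
  m = 1111 → c = 100100, weight = 2.
Tally weights:
  weight 0: 1 codewords.
  weight 1: 3 codewords.
  weight 2: 4 codewords.
  weight 3: 4 codewords.
  weight 4: 3 codewords.
  weight 5: 1 codewords.
Minimum distance d = smallest w > 0 with A_w > 0 = 1.
Sanity: Σ A_w = 16 = 2^4 = 16 ✓.


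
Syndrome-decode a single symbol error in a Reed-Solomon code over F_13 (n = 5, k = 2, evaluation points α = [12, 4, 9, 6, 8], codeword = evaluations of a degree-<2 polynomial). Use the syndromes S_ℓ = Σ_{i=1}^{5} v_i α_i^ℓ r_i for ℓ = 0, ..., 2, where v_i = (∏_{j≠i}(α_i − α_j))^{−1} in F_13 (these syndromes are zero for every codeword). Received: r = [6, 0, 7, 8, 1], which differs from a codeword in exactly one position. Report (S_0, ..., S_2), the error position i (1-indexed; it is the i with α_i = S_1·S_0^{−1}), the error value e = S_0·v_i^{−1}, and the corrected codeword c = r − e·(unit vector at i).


S = (4, 6, 9), error at position 5, error magnitude e = 11, c = [6, 0, 7, 8, 3].

Step 1: column multipliers v_i = (∏_{j≠i}(α_i − α_j))^{−1} mod 13.
  i = 1 (α = 12): (12−4)(12−9)(12−6)(12−8) = 8·3·6·4 = 576 ≡ 4, so v_1 = 4^{−1} = 10 (mod 13).
  i = 2 (α = 4): (4−12)(4−9)(4−6)(4−8) = (−8)·(−5)·(−2)·(−4) = 320 ≡ 8, so v_2 = 8^{−1} = 5 (mod 13).
  i = 3 (α = 9): (9−12)(9−4)(9−6)(9−8) = (−3)·5·3·1 = −45 ≡ 7, so v_3 = 7^{−1} = 2 (mod 13).
  i = 4 (α = 6): (6−12)(6−4)(6−9)(6−8) = (−6)·2·(−3)·(−2) = −72 ≡ 6, so v_4 = 6^{−1} = 11 (mod 13).
  i = 5 (α = 8): (8−12)(8−4)(8−9)(8−6) = (−4)·4·(−1)·2 = 32 ≡ 6, so v_5 = 6^{−1} = 11 (mod 13).
  v = [10, 5, 2, 11, 11].
Step 2: syndromes of r = [6, 0, 7, 8, 1] (all sums mod 13).
  S_0 = Σ v_i r_i = 10·6 + 5·0 + 2·7 + 11·8 + 11·1 = 173 ≡ 4.
  S_1 = Σ v_i α_i r_i = 10·12·6 + 5·4·0 + 2·9·7 + 11·6·8 + 11·8·1 = 1462 ≡ 6.
  α_i^2 mod 13 = [1, 3, 3, 10, 12].
  S_2 = Σ v_i α_i^2 r_i = 10·1·6 + 5·3·0 + 2·3·7 + 11·10·8 + 11·12·1 = 1114 ≡ 9.
  S = (4, 6, 9) ≠ 0, so r is not a codeword (an error is present).
Step 3: locate the error. For a single error e at position i, S_ℓ = v_i·e·α_i^ℓ, so α_err = S_1/S_0.
  S_0^{−1} = 4^{−1} = 10 (mod 13), so α_err = 6·10 = 60 ≡ 8 = α_5. Error position i = 5.
  Consistency check: S_2/S_1 = 9·11 = 99 ≡ 8 = α_err ✓ (single-error assumption holds).
Step 4: error magnitude e = S_0/v_5 = S_0·∏_{j≠5}(α_5 − α_j) = 4·6 = 24 ≡ 11 (mod 13).
Step 5: correct position 5: c_5 = r_5 − e = 1 − 11 ≡ 3 (mod 13). Hence c = [6, 0, 7, 8, 3].
  Check: interpolating c through the α_i gives m(x) = 10 + 4·x (degree < 2) with m(α_i) = c_i for every i, so c is indeed a codeword.


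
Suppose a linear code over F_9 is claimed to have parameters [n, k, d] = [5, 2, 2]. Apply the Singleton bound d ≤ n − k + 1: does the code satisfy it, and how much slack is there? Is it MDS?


Singleton RHS = n − k + 1 = 4, slack = 2, bound satisfied, not MDS.

Singleton bound: d ≤ n − k + 1.
Here n = 5, k = 2, so n − k + 1 = 4.
Given d = 2, check d ≤ 4: YES.
Slack = (n − k + 1) − d = 2.
The code is NOT MDS (slack = 2 > 0).
Description: the claimed parameters are [5, 2, 2]_9; such a code would be non-MDS.


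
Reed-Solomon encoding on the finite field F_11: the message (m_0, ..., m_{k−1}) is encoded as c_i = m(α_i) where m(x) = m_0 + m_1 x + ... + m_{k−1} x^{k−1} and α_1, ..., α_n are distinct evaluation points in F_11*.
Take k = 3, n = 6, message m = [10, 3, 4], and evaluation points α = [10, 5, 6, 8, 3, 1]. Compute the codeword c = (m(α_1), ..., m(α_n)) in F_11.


c = [0, 4, 7, 4, 0, 6]

Message polynomial: m(x) = 10 + 3·x + 4·x^2 (mod 11).
For each evaluation point α_i, compute m(α_i) mod 11:
  α_1 = 10: Horner steps 4 → 10 → 0, so m(10) = 0.
  α_2 = 5: Horner steps 4 → 1 → 4, so m(5) = 4.
  α_3 = 6: Horner steps 4 → 5 → 7, so m(6) = 7.
  α_4 = 8: Horner steps 4 → 2 → 4, so m(8) = 4.
  α_5 = 3: Horner steps 4 → 4 → 0, so m(3) = 0.
  α_6 = 1: Horner steps 4 → 7 → 6, so m(1) = 6.
Codeword c = [0, 4, 7, 4, 0, 6] ∈ F_11^6.


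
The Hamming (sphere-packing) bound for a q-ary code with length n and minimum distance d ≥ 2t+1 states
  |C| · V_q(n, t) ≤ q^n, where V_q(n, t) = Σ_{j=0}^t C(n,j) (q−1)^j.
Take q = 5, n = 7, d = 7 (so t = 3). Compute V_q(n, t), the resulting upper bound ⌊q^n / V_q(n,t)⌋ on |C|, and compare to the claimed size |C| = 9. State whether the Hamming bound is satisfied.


V_q(n, t) = 2605, q^n = 78125, Hamming bound = 29, |C| = 9 ≤ bound (satisfied).

Step 1: Compute V_q(n, t) = Σ_{j=0}^3 C(n, j) (q−1)^j.
  j = 0: C(7,0)·(4)^0 = 1·1 = 1.
  j = 1: C(7,1)·(4)^1 = 7·4 = 28.
  j = 2: C(7,2)·(4)^2 = 21·16 = 336.
  j = 3: C(7,3)·(4)^3 = 35·64 = 2240.
  V_q(n, t) = 1 + 28 + 336 + 2240 = 2605.
Step 2: q^n = 5^7 = 78125.
Step 3: Hamming bound ⌊q^n / V_q(n,t)⌋ = ⌊78125/2605⌋ = 29.
Step 4: Compare |C| = 9 to 29: satisfied.
The claimed |C| lies below the Hamming bound.


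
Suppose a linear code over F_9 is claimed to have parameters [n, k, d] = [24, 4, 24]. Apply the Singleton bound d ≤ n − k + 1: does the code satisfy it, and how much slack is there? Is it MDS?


Singleton RHS = n − k + 1 = 21, slack = -3, bound violated (no such code; not MDS).

Singleton bound: d ≤ n − k + 1.
Here n = 24, k = 4, so n − k + 1 = 21.
Given d = 24, check d ≤ 21: NO.
Slack = (n − k + 1) − d = -3.
The slack is negative: d = 24 exceeds n − k + 1 = 21 by 3, so the Singleton bound is violated and no linear [24, 4, 24]_9 code can exist. In particular it is not MDS (MDS requires d = n − k + 1 exactly).
Description: the claimed parameters are [24, 4, 24]_9; such a code would be impossible (violates the Singleton bound).


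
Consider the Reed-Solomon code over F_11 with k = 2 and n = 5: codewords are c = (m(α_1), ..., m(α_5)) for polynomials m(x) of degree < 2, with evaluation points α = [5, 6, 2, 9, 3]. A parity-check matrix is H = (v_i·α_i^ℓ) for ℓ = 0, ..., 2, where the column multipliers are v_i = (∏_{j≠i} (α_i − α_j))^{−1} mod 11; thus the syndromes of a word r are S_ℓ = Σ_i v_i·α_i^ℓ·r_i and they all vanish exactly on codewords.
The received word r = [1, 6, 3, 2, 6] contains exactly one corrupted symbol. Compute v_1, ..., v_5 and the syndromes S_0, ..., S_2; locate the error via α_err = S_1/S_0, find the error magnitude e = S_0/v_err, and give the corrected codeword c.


S = (3, 7, 9), error at position 2, error magnitude e = 2, c = [1, 4, 3, 2, 6].

Step 1: column multipliers v_i = (∏_{j≠i}(α_i − α_j))^{−1} mod 11.
  i = 1 (α = 5): (5−6)(5−2)(5−9)(5−3) = (−1)·3·(−4)·2 = 24 ≡ 2, so v_1 = 2^{−1} = 6 (mod 11).
  i = 2 (α = 6): (6−5)(6−2)(6−9)(6−3) = 1·4·(−3)·3 = −36 ≡ 8, so v_2 = 8^{−1} = 7 (mod 11).
  i = 3 (α = 2): (2−5)(2−6)(2−9)(2−3) = (−3)·(−4)·(−7)·(−1) = 84 ≡ 7, so v_3 = 7^{−1} = 8 (mod 11).
  i = 4 (α = 9): (9−5)(9−6)(9−2)(9−3) = 4·3·7·6 = 504 ≡ 9, so v_4 = 9^{−1} = 5 (mod 11).
  i = 5 (α = 3): (3−5)(3−6)(3−2)(3−9) = (−2)·(−3)·1·(−6) = −36 ≡ 8, so v_5 = 8^{−1} = 7 (mod 11).
  v = [6, 7, 8, 5, 7].
Step 2: syndromes of r = [1, 6, 3, 2, 6] (all sums mod 11).
  S_0 = Σ v_i r_i = 6·1 + 7·6 + 8·3 + 5·2 + 7·6 = 124 ≡ 3.
  S_1 = Σ v_i α_i r_i = 6·5·1 + 7·6·6 + 8·2·3 + 5·9·2 + 7·3·6 = 546 ≡ 7.
  α_i^2 mod 11 = [3, 3, 4, 4, 9].
  S_2 = Σ v_i α_i^2 r_i = 6·3·1 + 7·3·6 + 8·4·3 + 5·4·2 + 7·9·6 = 658 ≡ 9.
  S = (3, 7, 9) ≠ 0, so r is not a codeword (an error is present).
Step 3: locate the error. For a single error e at position i, S_ℓ = v_i·e·α_i^ℓ, so α_err = S_1/S_0.
  S_0^{−1} = 3^{−1} = 4 (mod 11), so α_err = 7·4 = 28 ≡ 6 = α_2. Error position i = 2.
  Consistency check: S_2/S_1 = 9·8 = 72 ≡ 6 = α_err ✓ (single-error assumption holds).
Step 4: error magnitude e = S_0/v_2 = S_0·∏_{j≠2}(α_2 − α_j) = 3·8 = 24 ≡ 2 (mod 11).
Step 5: correct position 2: c_2 = r_2 − e = 6 − 2 ≡ 4 (mod 11). Hence c = [1, 4, 3, 2, 6].
  Check: interpolating c through the α_i gives m(x) = 8 + 3·x (degree < 2) with m(α_i) = c_i for every i, so c is indeed a codeword.


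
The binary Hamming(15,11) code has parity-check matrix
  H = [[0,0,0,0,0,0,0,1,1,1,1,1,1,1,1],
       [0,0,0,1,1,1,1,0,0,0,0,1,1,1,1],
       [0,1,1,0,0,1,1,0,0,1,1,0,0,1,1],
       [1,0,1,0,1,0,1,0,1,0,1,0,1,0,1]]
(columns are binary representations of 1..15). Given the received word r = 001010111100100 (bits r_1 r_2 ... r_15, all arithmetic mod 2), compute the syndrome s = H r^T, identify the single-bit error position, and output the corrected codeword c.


s = (0, 1, 1, 1)^T, error position = 7, corrected codeword c = 001010011100100

Compute s = H r^T mod 2 one row at a time:
  s_1 = 1 + 1 + 1 + 0 + 0 + 1 + 0 + 0 = 4 ≡ 0 (mod 2).
  s_2 = 0 + 1 + 0 + 1 + 0 + 1 + 0 + 0 = 3 ≡ 1 (mod 2).
  s_3 = 0 + 1 + 0 + 1 + 1 + 0 + 0 + 0 = 3 ≡ 1 (mod 2).
  s_4 = 0 + 1 + 1 + 1 + 1 + 0 + 1 + 0 = 5 ≡ 1 (mod 2).
s = (0, 1, 1, 1)^T — this equals column 7 of H (binary 0111), so error is at position 7.
Correct: flip bit 7 of r = 001010111100100 to get c = 001010011100100.


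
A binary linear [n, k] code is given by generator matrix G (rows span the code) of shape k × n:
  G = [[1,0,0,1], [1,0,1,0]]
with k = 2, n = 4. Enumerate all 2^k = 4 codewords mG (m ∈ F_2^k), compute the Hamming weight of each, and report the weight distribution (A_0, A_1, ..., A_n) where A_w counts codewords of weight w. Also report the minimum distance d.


Weight distribution: A_0 = 1, A_2 = 3. Minimum distance d = 2.

Enumerate all 2^2 = 4 messages m ∈ F_2^2.
For each, compute codeword c = mG in F_2^4, then tally its weight.
  m = 00 → c = 0000, weight = 0.
  m = 10 → c = 1001, weight = 2.
  m = 01 → c = 1010, weight = 2.
  m = 11 → c = 0011, weight = 2.
Tally weights:
  weight 0: 1 codewords.
  weight 2: 3 codewords.
Minimum distance d = smallest w > 0 with A_w > 0 = 2.
Sanity: Σ A_w = 4 = 2^2 = 4 ✓.


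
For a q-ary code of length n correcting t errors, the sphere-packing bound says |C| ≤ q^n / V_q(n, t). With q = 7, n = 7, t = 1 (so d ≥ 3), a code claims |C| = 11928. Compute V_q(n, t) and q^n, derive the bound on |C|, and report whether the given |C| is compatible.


V_q(n, t) = 43, q^n = 823543, Hamming bound = 19152, |C| = 11928 ≤ bound (satisfied).

Step 1: Compute V_q(n, t) = Σ_{j=0}^1 C(n, j) (q−1)^j.
  j = 0: C(7,0)·(6)^0 = 1·1 = 1.
  j = 1: C(7,1)·(6)^1 = 7·6 = 42.
  V_q(n, t) = 1 + 42 = 43.
Step 2: q^n = 7^7 = 823543.
Step 3: Hamming bound ⌊q^n / V_q(n,t)⌋ = ⌊823543/43⌋ = 19152.
Step 4: Compare |C| = 11928 to 19152: satisfied.
The claimed |C| lies below the Hamming bound.


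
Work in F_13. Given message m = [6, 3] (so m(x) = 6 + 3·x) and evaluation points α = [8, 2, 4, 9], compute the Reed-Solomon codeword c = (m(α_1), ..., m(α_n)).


c = [4, 12, 5, 7]

Message polynomial: m(x) = 6 + 3·x (mod 13).
For each evaluation point α_i, compute m(α_i) mod 13:
  α_1 = 8: Horner steps 3 → 4, so m(8) = 4.
  α_2 = 2: Horner steps 3 → 12, so m(2) = 12.
  α_3 = 4: Horner steps 3 → 5, so m(4) = 5.
  α_4 = 9: Horner steps 3 → 7, so m(9) = 7.
Codeword c = [4, 12, 5, 7] ∈ F_13^4.


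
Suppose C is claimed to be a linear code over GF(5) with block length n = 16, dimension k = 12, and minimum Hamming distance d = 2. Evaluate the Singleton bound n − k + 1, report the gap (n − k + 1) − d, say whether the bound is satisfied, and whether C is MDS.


Singleton RHS = n − k + 1 = 5, slack = 3, bound satisfied, not MDS.

Singleton bound: d ≤ n − k + 1.
Here n = 16, k = 12, so n − k + 1 = 5.
Given d = 2, check d ≤ 5: YES.
Slack = (n − k + 1) − d = 3.
The code is NOT MDS (slack = 3 > 0).
Description: the claimed parameters are [16, 12, 2]_5; such a code would be non-MDS.


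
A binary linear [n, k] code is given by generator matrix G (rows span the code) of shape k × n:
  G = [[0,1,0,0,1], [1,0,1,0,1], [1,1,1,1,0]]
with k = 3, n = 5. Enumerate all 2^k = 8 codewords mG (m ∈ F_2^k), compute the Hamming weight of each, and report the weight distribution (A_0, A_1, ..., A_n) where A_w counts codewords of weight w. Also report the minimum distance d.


Weight distribution: A_0 = 1, A_1 = 1, A_2 = 1, A_3 = 3, A_4 = 2. Minimum distance d = 1.

Enumerate all 2^3 = 8 messages m ∈ F_2^3.
For each, compute codeword c = mG in F_2^5, then tally its weight.
  m = 000 → c = 00000, weight = 0.
  m = 100 → c = 01001, weight = 2.
  m = 010 → c = 10101, weight = 3.
  m = 110 → c = 11100, weight = 3.
  m = 001 → c = 11110, weight = 4.
  m = 101 → c = 10111, weight = 4.
  m = 011 → c = 01011, weight = 3.
  m = 111 → c = 00010, weight = 1.
Tally weights:
  weight 0: 1 codewords.
  weight 1: 1 codewords.
  weight 2: 1 codewords.
  weight 3: 3 codewords.
  weight 4: 2 codewords.
Minimum distance d = smallest w > 0 with A_w > 0 = 1.
Sanity: Σ A_w = 8 = 2^3 = 8 ✓.


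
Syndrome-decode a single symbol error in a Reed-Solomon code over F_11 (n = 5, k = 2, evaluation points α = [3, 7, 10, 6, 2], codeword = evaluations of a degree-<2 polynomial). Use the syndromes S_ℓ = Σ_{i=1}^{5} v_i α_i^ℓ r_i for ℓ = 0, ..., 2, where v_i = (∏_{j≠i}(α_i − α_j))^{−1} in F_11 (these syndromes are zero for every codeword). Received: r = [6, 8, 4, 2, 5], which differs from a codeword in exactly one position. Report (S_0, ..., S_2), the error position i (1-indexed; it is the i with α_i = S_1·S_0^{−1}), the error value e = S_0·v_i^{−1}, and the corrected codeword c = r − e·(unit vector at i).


S = (10, 9, 7), error at position 5, error magnitude e = 5, c = [6, 8, 4, 2, 0].

Step 1: column multipliers v_i = (∏_{j≠i}(α_i − α_j))^{−1} mod 11.
  i = 1 (α = 3): (3−7)(3−10)(3−6)(3−2) = (−4)·(−7)·(−3)·1 = −84 ≡ 4, so v_1 = 4^{−1} = 3 (mod 11).
  i = 2 (α = 7): (7−3)(7−10)(7−6)(7−2) = 4·(−3)·1·5 = −60 ≡ 6, so v_2 = 6^{−1} = 2 (mod 11).
  i = 3 (α = 10): (10−3)(10−7)(10−6)(10−2) = 7·3·4·8 = 672 ≡ 1, so v_3 = 1^{−1} = 1 (mod 11).
  i = 4 (α = 6): (6−3)(6−7)(6−10)(6−2) = 3·(−1)·(−4)·4 = 48 ≡ 4, so v_4 = 4^{−1} = 3 (mod 11).
  i = 5 (α = 2): (2−3)(2−7)(2−10)(2−6) = (−1)·(−5)·(−8)·(−4) = 160 ≡ 6, so v_5 = 6^{−1} = 2 (mod 11).
  v = [3, 2, 1, 3, 2].
Step 2: syndromes of r = [6, 8, 4, 2, 5] (all sums mod 11).
  S_0 = Σ v_i r_i = 3·6 + 2·8 + 1·4 + 3·2 + 2·5 = 54 ≡ 10.
  S_1 = Σ v_i α_i r_i = 3·3·6 + 2·7·8 + 1·10·4 + 3·6·2 + 2·2·5 = 262 ≡ 9.
  α_i^2 mod 11 = [9, 5, 1, 3, 4].
  S_2 = Σ v_i α_i^2 r_i = 3·9·6 + 2·5·8 + 1·1·4 + 3·3·2 + 2·4·5 = 304 ≡ 7.
  S = (10, 9, 7) ≠ 0, so r is not a codeword (an error is present).
Step 3: locate the error. For a single error e at position i, S_ℓ = v_i·e·α_i^ℓ, so α_err = S_1/S_0.
  S_0^{−1} = 10^{−1} = 10 (mod 11), so α_err = 9·10 = 90 ≡ 2 = α_5. Error position i = 5.
  Consistency check: S_2/S_1 = 7·5 = 35 ≡ 2 = α_err ✓ (single-error assumption holds).
Step 4: error magnitude e = S_0/v_5 = S_0·∏_{j≠5}(α_5 − α_j) = 10·6 = 60 ≡ 5 (mod 11).
Step 5: correct position 5: c_5 = r_5 − e = 5 − 5 ≡ 0 (mod 11). Hence c = [6, 8, 4, 2, 0].
  Check: interpolating c through the α_i gives m(x) = 10 + 6·x (degree < 2) with m(α_i) = c_i for every i, so c is indeed a codeword.


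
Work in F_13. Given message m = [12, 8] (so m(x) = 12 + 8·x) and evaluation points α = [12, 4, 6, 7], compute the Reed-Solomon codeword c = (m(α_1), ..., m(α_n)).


c = [4, 5, 8, 3]

Message polynomial: m(x) = 12 + 8·x (mod 13).
For each evaluation point α_i, compute m(α_i) mod 13:
  α_1 = 12: Horner steps 8 → 4, so m(12) = 4.
  α_2 = 4: Horner steps 8 → 5, so m(4) = 5.
  α_3 = 6: Horner steps 8 → 8, so m(6) = 8.
  α_4 = 7: Horner steps 8 → 3, so m(7) = 3.
Codeword c = [4, 5, 8, 3] ∈ F_13^4.


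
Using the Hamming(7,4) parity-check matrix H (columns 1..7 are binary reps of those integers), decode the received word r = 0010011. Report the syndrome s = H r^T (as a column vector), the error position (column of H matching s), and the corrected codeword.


s = (0, 1, 0)^T, error position = 2, corrected codeword c = 0110011

Compute s = H r^T mod 2 one row at a time:
  s_1 = 0 + 0 + 1 + 1 = 2 ≡ 0 (mod 2).
  s_2 = 0 + 1 + 1 + 1 = 3 ≡ 1 (mod 2).
  s_3 = 0 + 1 + 0 + 1 = 2 ≡ 0 (mod 2).
s = (0, 1, 0)^T — this equals column 2 of H (binary 010), so error is at position 2.
Correct: flip bit 2 of r = 0010011 to get c = 0110011.


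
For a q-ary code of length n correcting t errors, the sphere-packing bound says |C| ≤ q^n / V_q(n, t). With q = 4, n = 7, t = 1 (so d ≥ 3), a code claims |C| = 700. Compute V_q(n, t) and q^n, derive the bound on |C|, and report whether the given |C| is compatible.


V_q(n, t) = 22, q^n = 16384, Hamming bound = 744, |C| = 700 ≤ bound (satisfied).

Step 1: Compute V_q(n, t) = Σ_{j=0}^1 C(n, j) (q−1)^j.
  j = 0: C(7,0)·(3)^0 = 1·1 = 1.
  j = 1: C(7,1)·(3)^1 = 7·3 = 21.
  V_q(n, t) = 1 + 21 = 22.
Step 2: q^n = 4^7 = 16384.
Step 3: Hamming bound ⌊q^n / V_q(n,t)⌋ = ⌊16384/22⌋ = 744.
Step 4: Compare |C| = 700 to 744: satisfied.
The claimed |C| lies below the Hamming bound.


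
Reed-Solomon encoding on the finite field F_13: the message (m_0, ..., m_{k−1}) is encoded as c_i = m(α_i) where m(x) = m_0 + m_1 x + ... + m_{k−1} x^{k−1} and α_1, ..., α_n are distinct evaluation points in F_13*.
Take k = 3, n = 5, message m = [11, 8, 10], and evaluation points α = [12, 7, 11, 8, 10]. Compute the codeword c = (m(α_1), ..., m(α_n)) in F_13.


c = [0, 11, 9, 0, 12]

Message polynomial: m(x) = 11 + 8·x + 10·x^2 (mod 13).
For each evaluation point α_i, compute m(α_i) mod 13:
  α_1 = 12: Horner steps 10 → 11 → 0, so m(12) = 0.
  α_2 = 7: Horner steps 10 → 0 → 11, so m(7) = 11.
  α_3 = 11: Horner steps 10 → 1 → 9, so m(11) = 9.
  α_4 = 8: Horner steps 10 → 10 → 0, so m(8) = 0.
  α_5 = 10: Horner steps 10 → 4 → 12, so m(10) = 12.
Codeword c = [0, 11, 9, 0, 12] ∈ F_13^5.


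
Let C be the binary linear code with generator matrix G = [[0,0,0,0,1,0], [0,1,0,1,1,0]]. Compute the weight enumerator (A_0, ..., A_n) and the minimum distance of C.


Weight distribution: A_0 = 1, A_1 = 1, A_2 = 1, A_3 = 1. Minimum distance d = 1.

Enumerate all 2^2 = 4 messages m ∈ F_2^2.
For each, compute codeword c = mG in F_2^6, then tally its weight.
  m = 00 → c = 000000, weight = 0.
  m = 10 → c = 000010, weight = 1.
  m = 01 → c = 010110, weight = 3.
  m = 11 → c = 010100, weight = 2.
Tally weights:
  weight 0: 1 codewords.
  weight 1: 1 codewords.
  weight 2: 1 codewords.
  weight 3: 1 codewords.
Minimum distance d = smallest w > 0 with A_w > 0 = 1.
Sanity: Σ A_w = 4 = 2^2 = 4 ✓.


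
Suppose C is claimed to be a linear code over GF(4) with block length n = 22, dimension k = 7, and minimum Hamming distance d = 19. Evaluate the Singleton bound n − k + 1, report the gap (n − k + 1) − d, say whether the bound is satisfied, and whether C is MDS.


Singleton RHS = n − k + 1 = 16, slack = -3, bound violated (no such code; not MDS).

Singleton bound: d ≤ n − k + 1.
Here n = 22, k = 7, so n − k + 1 = 16.
Given d = 19, check d ≤ 16: NO.
Slack = (n − k + 1) − d = -3.
The slack is negative: d = 19 exceeds n − k + 1 = 16 by 3, so the Singleton bound is violated and no linear [22, 7, 19]_4 code can exist. In particular it is not MDS (MDS requires d = n − k + 1 exactly).
Description: the claimed parameters are [22, 7, 19]_4; such a code would be impossible (violates the Singleton bound).


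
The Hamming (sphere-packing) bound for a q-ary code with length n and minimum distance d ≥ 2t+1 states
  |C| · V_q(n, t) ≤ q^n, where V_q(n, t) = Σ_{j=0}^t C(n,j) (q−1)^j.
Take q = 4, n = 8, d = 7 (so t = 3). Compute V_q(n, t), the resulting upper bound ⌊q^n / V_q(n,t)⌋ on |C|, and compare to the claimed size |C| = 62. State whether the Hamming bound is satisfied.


V_q(n, t) = 1789, q^n = 65536, Hamming bound = 36, |C| = 62 > bound (violated).

Step 1: Compute V_q(n, t) = Σ_{j=0}^3 C(n, j) (q−1)^j.
  j = 0: C(8,0)·(3)^0 = 1·1 = 1.
  j = 1: C(8,1)·(3)^1 = 8·3 = 24.
  j = 2: C(8,2)·(3)^2 = 28·9 = 252.
  j = 3: C(8,3)·(3)^3 = 56·27 = 1512.
  V_q(n, t) = 1 + 24 + 252 + 1512 = 1789.
Step 2: q^n = 4^8 = 65536.
Step 3: Hamming bound ⌊q^n / V_q(n,t)⌋ = ⌊65536/1789⌋ = 36.
Step 4: Compare |C| = 62 to 36: violated.
The claimed |C| lies above the Hamming bound, so no 4-ary code of length 8 with d ≥ 7 can have 62 codewords.


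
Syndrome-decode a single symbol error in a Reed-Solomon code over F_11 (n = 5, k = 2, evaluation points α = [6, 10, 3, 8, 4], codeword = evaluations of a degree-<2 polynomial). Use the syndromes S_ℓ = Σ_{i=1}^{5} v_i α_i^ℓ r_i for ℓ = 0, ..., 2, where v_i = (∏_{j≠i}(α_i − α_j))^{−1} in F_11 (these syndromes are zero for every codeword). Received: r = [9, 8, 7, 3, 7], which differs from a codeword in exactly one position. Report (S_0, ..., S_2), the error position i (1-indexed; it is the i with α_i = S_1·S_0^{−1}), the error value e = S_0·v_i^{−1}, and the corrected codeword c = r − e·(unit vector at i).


S = (2, 8, 10), error at position 5, error magnitude e = 3, c = [9, 8, 7, 3, 4].

Step 1: column multipliers v_i = (∏_{j≠i}(α_i − α_j))^{−1} mod 11.
  i = 1 (α = 6): (6−10)(6−3)(6−8)(6−4) = (−4)·3·(−2)·2 = 48 ≡ 4, so v_1 = 4^{−1} = 3 (mod 11).
  i = 2 (α = 10): (10−6)(10−3)(10−8)(10−4) = 4·7·2·6 = 336 ≡ 6, so v_2 = 6^{−1} = 2 (mod 11).
  i = 3 (α = 3): (3−6)(3−10)(3−8)(3−4) = (−3)·(−7)·(−5)·(−1) = 105 ≡ 6, so v_3 = 6^{−1} = 2 (mod 11).
  i = 4 (α = 8): (8−6)(8−10)(8−3)(8−4) = 2·(−2)·5·4 = −80 ≡ 8, so v_4 = 8^{−1} = 7 (mod 11).
  i = 5 (α = 4): (4−6)(4−10)(4−3)(4−8) = (−2)·(−6)·1·(−4) = −48 ≡ 7, so v_5 = 7^{−1} = 8 (mod 11).
  v = [3, 2, 2, 7, 8].
Step 2: syndromes of r = [9, 8, 7, 3, 7] (all sums mod 11).
  S_0 = Σ v_i r_i = 3·9 + 2·8 + 2·7 + 7·3 + 8·7 = 134 ≡ 2.
  S_1 = Σ v_i α_i r_i = 3·6·9 + 2·10·8 + 2·3·7 + 7·8·3 + 8·4·7 = 756 ≡ 8.
  α_i^2 mod 11 = [3, 1, 9, 9, 5].
  S_2 = Σ v_i α_i^2 r_i = 3·3·9 + 2·1·8 + 2·9·7 + 7·9·3 + 8·5·7 = 692 ≡ 10.
  S = (2, 8, 10) ≠ 0, so r is not a codeword (an error is present).
Step 3: locate the error. For a single error e at position i, S_ℓ = v_i·e·α_i^ℓ, so α_err = S_1/S_0.
  S_0^{−1} = 2^{−1} = 6 (mod 11), so α_err = 8·6 = 48 ≡ 4 = α_5. Error position i = 5.
  Consistency check: S_2/S_1 = 10·7 = 70 ≡ 4 = α_err ✓ (single-error assumption holds).
Step 4: error magnitude e = S_0/v_5 = S_0·∏_{j≠5}(α_5 − α_j) = 2·7 = 14 ≡ 3 (mod 11).
Step 5: correct position 5: c_5 = r_5 − e = 7 − 3 ≡ 4 (mod 11). Hence c = [9, 8, 7, 3, 4].
  Check: interpolating c through the α_i gives m(x) = 5 + 8·x (degree < 2) with m(α_i) = c_i for every i, so c is indeed a codeword.


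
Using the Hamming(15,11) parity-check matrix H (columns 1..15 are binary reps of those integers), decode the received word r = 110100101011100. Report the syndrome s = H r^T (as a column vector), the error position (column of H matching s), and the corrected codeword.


s = (0, 0, 1, 1)^T, error position = 3, corrected codeword c = 111100101011100

Compute s = H r^T mod 2 one row at a time:
  s_1 = 0 + 1 + 0 + 1 + 1 + 1 + 0 + 0 = 4 ≡ 0 (mod 2).
  s_2 = 1 + 0 + 0 + 1 + 1 + 1 + 0 + 0 = 4 ≡ 0 (mod 2).
  s_3 = 1 + 0 + 0 + 1 + 0 + 1 + 0 + 0 = 3 ≡ 1 (mod 2).
  s_4 = 1 + 0 + 0 + 1 + 1 + 1 + 1 + 0 = 5 ≡ 1 (mod 2).
s = (0, 0, 1, 1)^T — this equals column 3 of H (binary 0011), so error is at position 3.
Correct: flip bit 3 of r = 110100101011100 to get c = 111100101011100.


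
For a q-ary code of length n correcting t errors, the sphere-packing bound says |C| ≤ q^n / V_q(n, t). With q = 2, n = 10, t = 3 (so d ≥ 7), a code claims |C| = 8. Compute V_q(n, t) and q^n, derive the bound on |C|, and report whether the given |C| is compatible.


V_q(n, t) = 176, q^n = 1024, Hamming bound = 5, |C| = 8 > bound (violated).

Step 1: Compute V_q(n, t) = Σ_{j=0}^3 C(n, j) (q−1)^j.
  j = 0: C(10,0)·(1)^0 = 1·1 = 1.
  j = 1: C(10,1)·(1)^1 = 10·1 = 10.
  j = 2: C(10,2)·(1)^2 = 45·1 = 45.
  j = 3: C(10,3)·(1)^3 = 120·1 = 120.
  V_q(n, t) = 1 + 10 + 45 + 120 = 176.
Step 2: q^n = 2^10 = 1024.
Step 3: Hamming bound ⌊q^n / V_q(n,t)⌋ = ⌊1024/176⌋ = 5.
Step 4: Compare |C| = 8 to 5: violated.
The claimed |C| lies above the Hamming bound, so no 2-ary code of length 10 with d ≥ 7 can have 8 codewords.


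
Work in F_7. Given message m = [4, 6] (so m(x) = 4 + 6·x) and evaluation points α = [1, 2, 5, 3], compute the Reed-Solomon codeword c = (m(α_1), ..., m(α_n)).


c = [3, 2, 6, 1]

Message polynomial: m(x) = 4 + 6·x (mod 7).
For each evaluation point α_i, compute m(α_i) mod 7:
  α_1 = 1: Horner steps 6 → 3, so m(1) = 3.
  α_2 = 2: Horner steps 6 → 2, so m(2) = 2.
  α_3 = 5: Horner steps 6 → 6, so m(5) = 6.
  α_4 = 3: Horner steps 6 → 1, so m(3) = 1.
Codeword c = [3, 2, 6, 1] ∈ F_7^4.


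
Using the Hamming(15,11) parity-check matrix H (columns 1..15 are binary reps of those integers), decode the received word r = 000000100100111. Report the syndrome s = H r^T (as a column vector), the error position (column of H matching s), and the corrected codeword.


s = (0, 0, 0, 1)^T, error position = 1, corrected codeword c = 100000100100111

Compute s = H r^T mod 2 one row at a time:
  s_1 = 0 + 0 + 1 + 0 + 0 + 1 + 1 + 1 = 4 ≡ 0 (mod 2).
  s_2 = 0 + 0 + 0 + 1 + 0 + 1 + 1 + 1 = 4 ≡ 0 (mod 2).
  s_3 = 0 + 0 + 0 + 1 + 1 + 0 + 1 + 1 = 4 ≡ 0 (mod 2).
  s_4 = 0 + 0 + 0 + 1 + 0 + 0 + 1 + 1 = 3 ≡ 1 (mod 2).
s = (0, 0, 0, 1)^T — this equals column 1 of H (binary 0001), so error is at position 1.
Correct: flip bit 1 of r = 000000100100111 to get c = 100000100100111.


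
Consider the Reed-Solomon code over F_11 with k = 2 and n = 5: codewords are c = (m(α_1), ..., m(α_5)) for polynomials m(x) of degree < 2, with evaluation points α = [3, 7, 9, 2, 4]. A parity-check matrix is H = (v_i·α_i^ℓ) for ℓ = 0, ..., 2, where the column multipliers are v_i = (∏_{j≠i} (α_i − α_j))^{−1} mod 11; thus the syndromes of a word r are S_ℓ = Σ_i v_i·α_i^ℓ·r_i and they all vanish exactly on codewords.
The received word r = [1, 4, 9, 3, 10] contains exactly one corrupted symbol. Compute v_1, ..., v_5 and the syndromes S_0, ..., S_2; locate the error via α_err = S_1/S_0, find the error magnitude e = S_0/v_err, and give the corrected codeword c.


S = (10, 2, 7), error at position 3, error magnitude e = 9, c = [1, 4, 0, 3, 10].

Step 1: column multipliers v_i = (∏_{j≠i}(α_i − α_j))^{−1} mod 11.
  i = 1 (α = 3): (3−7)(3−9)(3−2)(3−4) = (−4)·(−6)·1·(−1) = −24 ≡ 9, so v_1 = 9^{−1} = 5 (mod 11).
  i = 2 (α = 7): (7−3)(7−9)(7−2)(7−4) = 4·(−2)·5·3 = −120 ≡ 1, so v_2 = 1^{−1} = 1 (mod 11).
  i = 3 (α = 9): (9−3)(9−7)(9−2)(9−4) = 6·2·7·5 = 420 ≡ 2, so v_3 = 2^{−1} = 6 (mod 11).
  i = 4 (α = 2): (2−3)(2−7)(2−9)(2−4) = (−1)·(−5)·(−7)·(−2) = 70 ≡ 4, so v_4 = 4^{−1} = 3 (mod 11).
  i = 5 (α = 4): (4−3)(4−7)(4−9)(4−2) = 1·(−3)·(−5)·2 = 30 ≡ 8, so v_5 = 8^{−1} = 7 (mod 11).
  v = [5, 1, 6, 3, 7].
Step 2: syndromes of r = [1, 4, 9, 3, 10] (all sums mod 11).
  S_0 = Σ v_i r_i = 5·1 + 1·4 + 6·9 + 3·3 + 7·10 = 142 ≡ 10.
  S_1 = Σ v_i α_i r_i = 5·3·1 + 1·7·4 + 6·9·9 + 3·2·3 + 7·4·10 = 827 ≡ 2.
  α_i^2 mod 11 = [9, 5, 4, 4, 5].
  S_2 = Σ v_i α_i^2 r_i = 5·9·1 + 1·5·4 + 6·4·9 + 3·4·3 + 7·5·10 = 667 ≡ 7.
  S = (10, 2, 7) ≠ 0, so r is not a codeword (an error is present).
Step 3: locate the error. For a single error e at position i, S_ℓ = v_i·e·α_i^ℓ, so α_err = S_1/S_0.
  S_0^{−1} = 10^{−1} = 10 (mod 11), so α_err = 2·10 = 20 ≡ 9 = α_3. Error position i = 3.
  Consistency check: S_2/S_1 = 7·6 = 42 ≡ 9 = α_err ✓ (single-error assumption holds).
Step 4: error magnitude e = S_0/v_3 = S_0·∏_{j≠3}(α_3 − α_j) = 10·2 = 20 ≡ 9 (mod 11).
Step 5: correct position 3: c_3 = r_3 − e = 9 − 9 ≡ 0 (mod 11). Hence c = [1, 4, 0, 3, 10].
  Check: interpolating c through the α_i gives m(x) = 7 + 9·x (degree < 2) with m(α_i) = c_i for every i, so c is indeed a codeword.


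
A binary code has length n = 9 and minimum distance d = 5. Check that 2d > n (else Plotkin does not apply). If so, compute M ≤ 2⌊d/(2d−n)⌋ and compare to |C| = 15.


Plotkin bound M ≤ 10; given |C| = 15 > bound (violated).

Check applicability: 2d = 10, n = 9.
2d − n = 1 > 0, so Plotkin applies.
Compute d/(2d−n) = 5/1 ≈ 5.0000.
⌊d/(2d−n)⌋ = 5.
Plotkin bound: M ≤ 2·5 = 10.
Given |C| = 15, check: VIOLATED.
This |C| is above the Plotkin bound, so no binary code with n = 9, d = 5 and 15 codewords exists.


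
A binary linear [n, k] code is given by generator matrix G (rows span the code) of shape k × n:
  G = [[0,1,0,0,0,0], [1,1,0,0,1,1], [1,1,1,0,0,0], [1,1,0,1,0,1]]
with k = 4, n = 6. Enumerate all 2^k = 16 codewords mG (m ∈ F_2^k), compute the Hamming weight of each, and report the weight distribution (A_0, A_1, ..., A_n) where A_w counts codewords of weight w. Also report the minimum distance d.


Weight distribution: A_0 = 1, A_1 = 1, A_2 = 2, A_3 = 6, A_4 = 5, A_5 = 1. Minimum distance d = 1.

Enumerate all 2^4 = 16 messages m ∈ F_2^4.
For each, compute codeword c = mG in F_2^6, then tally its weight.
  m = 0000 → c = 000000, weight = 0.
  m = 1000 → c = 010000, weight = 1.
  m = 0100 → c = 110011, weight = 4.
  m = 1100 → c = 100011, weight = 3.
  m = 0010 → c = 111000, weight = 3.
  m = 1010 → c = 101000, weight = 2.
  m = 0110 → c = 001011, weight = 3.
  m = 1110 → c = 011011, weight = 4.
  m = 0001 → c = 110101, weight = 4.
  m = 1001 → c = 100101, weight = 3.
  m = 0101 → c = 000110, weight = 2.
  m = 1101 → c = 010110, weight = 3.
  m = 0011 → c = 001101, weight = 3.
  m = 1011 → c = 011101, weight = 4.
  m = 0111 → c = 111110, weight = 5.
  m = 1111 → c = 101110, weight = 4.
Tally weights:
  weight 0: 1 codewords.
  weight 1: 1 codewords.
  weight 2: 2 codewords.
  weight 3: 6 codewords.
  weight 4: 5 codewords.
  weight 5: 1 codewords.
Minimum distance d = smallest w > 0 with A_w > 0 = 1.
Sanity: Σ A_w = 16 = 2^4 = 16 ✓.


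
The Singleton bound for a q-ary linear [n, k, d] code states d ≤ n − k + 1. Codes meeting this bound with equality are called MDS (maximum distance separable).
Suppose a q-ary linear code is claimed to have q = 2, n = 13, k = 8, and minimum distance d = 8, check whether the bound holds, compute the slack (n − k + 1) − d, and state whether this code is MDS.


Singleton RHS = n − k + 1 = 6, slack = -2, bound violated (no such code; not MDS).

Singleton bound: d ≤ n − k + 1.
Here n = 13, k = 8, so n − k + 1 = 6.
Given d = 8, check d ≤ 6: NO.
Slack = (n − k + 1) − d = -2.
The slack is negative: d = 8 exceeds n − k + 1 = 6 by 2, so the Singleton bound is violated and no linear [13, 8, 8]_2 code can exist. In particular it is not MDS (MDS requires d = n − k + 1 exactly).
Description: the claimed parameters are [13, 8, 8]_2; such a code would be impossible (violates the Singleton bound).


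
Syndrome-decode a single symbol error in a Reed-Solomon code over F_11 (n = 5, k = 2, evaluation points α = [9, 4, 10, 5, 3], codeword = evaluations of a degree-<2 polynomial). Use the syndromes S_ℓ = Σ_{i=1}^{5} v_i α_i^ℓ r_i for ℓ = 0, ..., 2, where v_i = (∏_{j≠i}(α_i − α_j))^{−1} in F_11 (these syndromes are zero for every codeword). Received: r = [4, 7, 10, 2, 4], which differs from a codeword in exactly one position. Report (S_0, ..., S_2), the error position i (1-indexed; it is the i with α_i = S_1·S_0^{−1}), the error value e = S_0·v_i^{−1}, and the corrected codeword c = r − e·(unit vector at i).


S = (2, 6, 7), error at position 5, error magnitude e = 3, c = [4, 7, 10, 2, 1].

Step 1: column multipliers v_i = (∏_{j≠i}(α_i − α_j))^{−1} mod 11.
  i = 1 (α = 9): (9−4)(9−10)(9−5)(9−3) = 5·(−1)·4·6 = −120 ≡ 1, so v_1 = 1^{−1} = 1 (mod 11).
  i = 2 (α = 4): (4−9)(4−10)(4−5)(4−3) = (−5)·(−6)·(−1)·1 = −30 ≡ 3, so v_2 = 3^{−1} = 4 (mod 11).
  i = 3 (α = 10): (10−9)(10−4)(10−5)(10−3) = 1·6·5·7 = 210 ≡ 1, so v_3 = 1^{−1} = 1 (mod 11).
  i = 4 (α = 5): (5−9)(5−4)(5−10)(5−3) = (−4)·1·(−5)·2 = 40 ≡ 7, so v_4 = 7^{−1} = 8 (mod 11).
  i = 5 (α = 3): (3−9)(3−4)(3−10)(3−5) = (−6)·(−1)·(−7)·(−2) = 84 ≡ 7, so v_5 = 7^{−1} = 8 (mod 11).
  v = [1, 4, 1, 8, 8].
Step 2: syndromes of r = [4, 7, 10, 2, 4] (all sums mod 11).
  S_0 = Σ v_i r_i = 1·4 + 4·7 + 1·10 + 8·2 + 8·4 = 90 ≡ 2.
  S_1 = Σ v_i α_i r_i = 1·9·4 + 4·4·7 + 1·10·10 + 8·5·2 + 8·3·4 = 424 ≡ 6.
  α_i^2 mod 11 = [4, 5, 1, 3, 9].
  S_2 = Σ v_i α_i^2 r_i = 1·4·4 + 4·5·7 + 1·1·10 + 8·3·2 + 8·9·4 = 502 ≡ 7.
  S = (2, 6, 7) ≠ 0, so r is not a codeword (an error is present).
Step 3: locate the error. For a single error e at position i, S_ℓ = v_i·e·α_i^ℓ, so α_err = S_1/S_0.
  S_0^{−1} = 2^{−1} = 6 (mod 11), so α_err = 6·6 = 36 ≡ 3 = α_5. Error position i = 5.
  Consistency check: S_2/S_1 = 7·2 = 14 ≡ 3 = α_err ✓ (single-error assumption holds).
Step 4: error magnitude e = S_0/v_5 = S_0·∏_{j≠5}(α_5 − α_j) = 2·7 = 14 ≡ 3 (mod 11).
Step 5: correct position 5: c_5 = r_5 − e = 4 − 3 ≡ 1 (mod 11). Hence c = [4, 7, 10, 2, 1].
  Check: interpolating c through the α_i gives m(x) = 5 + 6·x (degree < 2) with m(α_i) = c_i for every i, so c is indeed a codeword.
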